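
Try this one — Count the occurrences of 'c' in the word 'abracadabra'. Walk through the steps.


Letter 'c' in 'abracadabra': found at position(s) 5 = 1 occurrence(s).

1


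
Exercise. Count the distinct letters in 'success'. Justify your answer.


Unique letters in 'success': {c, e, s, u} = 4 distinct letters.

4


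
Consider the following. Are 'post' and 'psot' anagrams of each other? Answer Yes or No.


Sorted letters of 'post': 'opst'
Sorted letters of 'psot': 'opst'
They match.

Yes


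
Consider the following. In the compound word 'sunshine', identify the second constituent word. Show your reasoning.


Split 'sunshine' into 'sun' + 'shine'. The second part is 'shine'.

shine


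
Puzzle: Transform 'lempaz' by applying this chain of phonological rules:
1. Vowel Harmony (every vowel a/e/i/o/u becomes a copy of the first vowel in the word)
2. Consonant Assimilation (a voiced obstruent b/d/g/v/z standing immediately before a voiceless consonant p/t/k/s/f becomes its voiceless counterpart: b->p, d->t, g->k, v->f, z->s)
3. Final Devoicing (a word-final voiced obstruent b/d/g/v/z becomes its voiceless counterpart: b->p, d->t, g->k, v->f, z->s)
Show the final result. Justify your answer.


Starting form: 'lempaz'
Rule 1: Vowel Harmony: all vowels become 'e' (matching first vowel). 'lempaz' -> 'lempez'
Rule 2: Consonant Assimilation: no voiced obstruent (b/d/g/v/z) stands immediately before a voiceless consonant (p/t/k/s/f). No change.
Rule 3: Final Devoicing: word-final voiced obstruent 'z' becomes voiceless 's'. 'lempez' -> 'lempes'
Final form: 'lempes'

lempes


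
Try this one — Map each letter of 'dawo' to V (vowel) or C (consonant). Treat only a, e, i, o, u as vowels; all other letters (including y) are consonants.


Letter mapping: d = C, a = V, w = C, o = V.

CVCV


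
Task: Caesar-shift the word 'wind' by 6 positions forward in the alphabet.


Shift each letter by 6: w -> c, i -> o, n -> t, d -> j. Result: 'cotj'.

cotj


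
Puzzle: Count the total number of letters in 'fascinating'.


Spell out 'fascinating' and number each letter: f(1), a(2), s(3), c(4), i(5), n(6), a(7), t(8), i(9), n(10), g(11). Total: 11 letters.

11


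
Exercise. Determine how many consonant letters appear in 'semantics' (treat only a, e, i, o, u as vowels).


Consonants in 'semantics': s, m, n, t, c, s = 6 consonants.

6


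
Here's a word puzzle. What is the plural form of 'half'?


Apply rule: Change -f to -ves. 'half' becomes 'halves'.

halves


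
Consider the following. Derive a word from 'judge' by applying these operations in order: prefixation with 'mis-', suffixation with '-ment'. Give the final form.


Step 1: Add prefix 'mis-' to 'judge' = 'misjudge'
Step 2: Add suffix '-ment' to 'misjudge' = 'misjudgment'

misjudgment


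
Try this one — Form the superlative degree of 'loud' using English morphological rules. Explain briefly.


Apply superlative formation (add -est): 'loud' -> 'loudest'.

loudest


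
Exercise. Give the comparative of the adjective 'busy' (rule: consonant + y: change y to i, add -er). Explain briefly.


Apply comparative formation (consonant + y: change y to i, add -er): 'busy' -> 'busier'.

busier


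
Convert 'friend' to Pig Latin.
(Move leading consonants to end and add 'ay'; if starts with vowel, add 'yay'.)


'friend': move consonant cluster 'fr' to end and add 'ay': 'iendfray'.

iendfray


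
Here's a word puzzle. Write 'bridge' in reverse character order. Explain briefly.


Reverse 'bridge' character by character: 'egdirb'.

egdirb


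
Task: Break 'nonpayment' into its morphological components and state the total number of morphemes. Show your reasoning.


Step 1: Identify prefix: 'non' (meaning: not)
Step 2: Identify root: 'pay'
Step 3: Identify suffix(es): 'ment'
Decomposition: non- (prefix: not) + pay (root) + -ment (suffix: action/result)
Total morphemes: 3

3 morphemes (non- (prefix: not) + pay (root) + -ment (suffix: action/result))


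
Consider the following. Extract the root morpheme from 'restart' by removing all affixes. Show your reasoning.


Remove prefix 're' from 'restart' to get root 'start'.

start


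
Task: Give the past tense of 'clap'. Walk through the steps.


Apply rule: Double final consonant and add -ed. 'clap' becomes 'clapped'.

clapped


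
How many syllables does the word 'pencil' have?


Break 'pencil' into syllables: pen-cil -> pen | cil = 2 syllables

2 syllables


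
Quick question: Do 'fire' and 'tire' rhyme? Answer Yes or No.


Rime (stressed vowel + following sounds) of 'fire': -ire = /aɪər/
Rime of 'tire': -ire = /aɪər/
/aɪər/ and /aɪər/ are the same ending sound, so the words rhyme.

Yes


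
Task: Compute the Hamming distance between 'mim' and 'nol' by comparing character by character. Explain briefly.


Alignment:
Position 1: 'm' vs 'n' = DIFFER
Position 2: 'i' vs 'o' = DIFFER
Position 3: 'm' vs 'l' = DIFFER
Total differences: 3

3


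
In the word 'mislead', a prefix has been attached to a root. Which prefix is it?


The word 'mislead' = 'mis' (prefix) + 'lead' (root). The prefix is 'mis'.

mis


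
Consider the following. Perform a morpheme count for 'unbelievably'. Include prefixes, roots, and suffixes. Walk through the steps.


Decomposition: un- (prefix) + believe (root) + -able (suffix) + -ly (suffix) = 4 morpheme(s)

4 morphemes


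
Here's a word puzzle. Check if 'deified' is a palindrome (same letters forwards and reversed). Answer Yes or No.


Forward: 'deified'
Reversed: 'deified'
They are identical.

Yes


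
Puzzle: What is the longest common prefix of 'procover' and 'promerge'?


Compare from the start: 3 characters match: 'pro'. Mismatch at position 4: 'c' vs 'm'.

pro


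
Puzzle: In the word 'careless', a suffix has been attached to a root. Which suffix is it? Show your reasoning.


The word 'careless' = 'care' (root) + '-less' (suffix). The suffix is '-less'.

less


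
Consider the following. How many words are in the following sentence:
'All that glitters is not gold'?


Split into words: All | that | glitters | is | not | gold = 6 words.

6


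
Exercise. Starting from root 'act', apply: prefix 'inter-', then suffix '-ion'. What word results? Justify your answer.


Step 1: Add prefix 'inter-' to 'act' = 'interact'
Step 2: Add suffix '-ion' to 'interact' = 'interaction'

interaction


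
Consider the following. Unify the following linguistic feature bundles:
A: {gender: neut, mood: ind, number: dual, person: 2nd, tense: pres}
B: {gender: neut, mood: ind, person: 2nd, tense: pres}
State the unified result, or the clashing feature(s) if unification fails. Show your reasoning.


Compare features:
gender: A=neut vs B=neut -> unified: neut
mood: A=ind vs B=ind -> unified: ind
number: A=dual vs B=_ -> unified: dual
person: A=2nd vs B=2nd -> unified: 2nd
tense: A=pres vs B=pres -> unified: pres
No clashes found.

Unified: {gender: neut, mood: ind, number: dual, person: 2nd, tense: pres}


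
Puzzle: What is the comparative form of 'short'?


Apply comparative formation (add -er): 'short' -> 'shorter'.

shorter


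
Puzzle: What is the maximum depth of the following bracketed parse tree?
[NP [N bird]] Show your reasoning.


Count bracket nesting levels:
'[' at pos 0: depth = 1
'[' at pos 4: depth = 2
Maximum depth reached: 2

2


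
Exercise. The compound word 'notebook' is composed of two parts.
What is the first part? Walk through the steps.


Split 'notebook' into 'note' + 'book'. The first part is 'note'.

note


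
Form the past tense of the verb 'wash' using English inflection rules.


Apply rule: Add -ed. 'wash' becomes 'washed'.

washed


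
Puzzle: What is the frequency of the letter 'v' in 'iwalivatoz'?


Letter 'v' in 'iwalivatoz': found at position(s) 6 = 1 occurrence(s).

1


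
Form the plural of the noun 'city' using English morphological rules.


Apply rule: Change -y to -ies (consonant + y). 'city' becomes 'cities'.

cities


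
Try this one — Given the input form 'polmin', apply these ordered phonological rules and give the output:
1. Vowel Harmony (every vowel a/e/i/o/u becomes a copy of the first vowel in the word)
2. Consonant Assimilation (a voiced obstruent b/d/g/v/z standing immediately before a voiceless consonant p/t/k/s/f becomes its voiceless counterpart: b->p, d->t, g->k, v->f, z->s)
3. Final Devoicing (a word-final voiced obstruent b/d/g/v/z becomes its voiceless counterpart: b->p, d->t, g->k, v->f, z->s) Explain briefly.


Starting form: 'polmin'
Rule 1: Vowel Harmony: all vowels become 'o' (matching first vowel). 'polmin' -> 'polmon'
Rule 2: Consonant Assimilation: no voiced obstruent (b/d/g/v/z) stands immediately before a voiceless consonant (p/t/k/s/f). No change.
Rule 3: Final Devoicing: final consonant 'n' is not one of the voiced obstruents b/d/g/v/z. No change.
Final form: 'polmon'

polmon


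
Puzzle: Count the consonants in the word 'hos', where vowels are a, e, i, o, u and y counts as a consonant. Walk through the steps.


Consonants in 'hos': h, s = 2 consonants.

2


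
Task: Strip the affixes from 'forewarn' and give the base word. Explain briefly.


Remove prefix 'fore' from 'forewarn' to get root 'warn'.

warn


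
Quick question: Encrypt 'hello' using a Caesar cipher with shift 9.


Shift each letter by 9: h -> q, e -> n, l -> u, l -> u, o -> x. Result: 'qnuux'.

qnuux


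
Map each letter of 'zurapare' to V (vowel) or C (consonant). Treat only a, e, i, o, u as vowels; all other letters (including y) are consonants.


Letter mapping: z = C, u = V, r = C, a = V, p = C, a = V, r = C, e = V.

CVCVCVCV


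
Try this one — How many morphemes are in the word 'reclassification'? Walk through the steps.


Decomposition: re- (prefix) + class (root) + -ify (suffix) + -ation (suffix) = 4 morpheme(s)

4 morphemes


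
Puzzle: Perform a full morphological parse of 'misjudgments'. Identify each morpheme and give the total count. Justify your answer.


Step 1: Identify prefix: 'mis' (meaning: wrongly)
Step 2: Identify root: 'judge'
Step 3: Identify suffix(es): 'ment, s'
Decomposition: mis- (prefix: wrongly) + judge (root) + -ment (suffix: action/result) + -s (plural)
Total morphemes: 4

4 morphemes (mis- (prefix: wrongly) + judge (root) + -ment (suffix: action/result) + -s (plural))


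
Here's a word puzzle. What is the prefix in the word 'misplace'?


The word 'misplace' = 'mis' (prefix) + 'place' (root). The prefix is 'mis'.

mis


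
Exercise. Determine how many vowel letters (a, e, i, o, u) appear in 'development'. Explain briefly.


Vowels in 'development': e, e, o, e = 4 vowels.

4


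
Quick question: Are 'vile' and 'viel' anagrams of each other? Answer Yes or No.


Sorted letters of 'vile': 'eilv'
Sorted letters of 'viel': 'eilv'
They match.

Yes


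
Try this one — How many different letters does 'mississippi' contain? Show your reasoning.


Unique letters in 'mississippi': {i, m, p, s} = 4 distinct letters.

4


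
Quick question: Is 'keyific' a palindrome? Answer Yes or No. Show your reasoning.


Forward: 'keyific'
Reversed: 'cifiyek'
They differ.

No


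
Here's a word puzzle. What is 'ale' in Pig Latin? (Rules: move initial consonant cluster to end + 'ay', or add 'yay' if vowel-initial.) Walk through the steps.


'ale' starts with a vowel, so add 'yay': 'aleyay'.

aleyay


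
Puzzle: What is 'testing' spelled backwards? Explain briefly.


Reverse 'testing' character by character: 'gnitset'.

gnitset


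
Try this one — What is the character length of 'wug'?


Spell out 'wug' and number each letter: w(1), u(2), g(3). Total: 3 letters.

3


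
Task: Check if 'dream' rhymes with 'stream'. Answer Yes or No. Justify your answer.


Rime (stressed vowel + following sounds) of 'dream': -eam = /iːm/
Rime of 'stream': -eam = /iːm/
/iːm/ and /iːm/ are the same ending sound, so the words rhyme.

Yes


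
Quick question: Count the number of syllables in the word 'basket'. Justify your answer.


Break 'basket' into syllables: bas-ket -> bas | ket = 2 syllables

2 syllables


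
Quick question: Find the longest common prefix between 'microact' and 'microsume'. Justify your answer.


Compare from the start: 5 characters match: 'micro'. Mismatch at position 6: 'a' vs 's'.

micro


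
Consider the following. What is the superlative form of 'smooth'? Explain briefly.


Apply superlative formation (add -est): 'smooth' -> 'smoothest'.

smoothest


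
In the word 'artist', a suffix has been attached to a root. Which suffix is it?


The word 'artist' = 'art' (root) + '-ist' (suffix). The suffix is '-ist'.

ist


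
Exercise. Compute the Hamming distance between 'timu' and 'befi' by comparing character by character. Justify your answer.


Alignment:
Position 1: 't' vs 'b' = DIFFER
Position 2: 'i' vs 'e' = DIFFER
Position 3: 'm' vs 'f' = DIFFER
Position 4: 'u' vs 'i' = DIFFER
Total differences: 4

4


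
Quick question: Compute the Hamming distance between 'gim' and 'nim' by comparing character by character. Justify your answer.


Alignment:
Position 1: 'g' vs 'n' = DIFFER
Position 2: 'i' vs 'i' = match
Position 3: 'm' vs 'm' = match
Total differences: 1

1


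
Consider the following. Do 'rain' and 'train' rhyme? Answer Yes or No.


Rime (stressed vowel + following sounds) of 'rain': -ain = /eɪn/
Rime of 'train': -ain = /eɪn/
/eɪn/ and /eɪn/ are the same ending sound, so the words rhyme.

Yes


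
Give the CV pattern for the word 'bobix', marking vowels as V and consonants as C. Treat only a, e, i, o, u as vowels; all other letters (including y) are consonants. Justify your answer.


Letter mapping: b = C, o = V, b = C, i = V, x = C.

CVCVC


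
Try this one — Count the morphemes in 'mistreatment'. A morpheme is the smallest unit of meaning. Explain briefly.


Decomposition: mis- (prefix) + treat (root) + -ment (suffix) = 3 morpheme(s)

3 morphemes


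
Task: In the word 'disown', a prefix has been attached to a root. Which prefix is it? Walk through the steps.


The word 'disown' = 'dis' (prefix) + 'own' (root). The prefix is 'dis'.

dis


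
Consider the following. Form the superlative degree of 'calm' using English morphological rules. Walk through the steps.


Apply superlative formation (add -est): 'calm' -> 'calmest'.

calmest


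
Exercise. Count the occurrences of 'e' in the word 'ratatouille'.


Letter 'e' in 'ratatouille': found at position(s) 11 = 1 occurrence(s).

1


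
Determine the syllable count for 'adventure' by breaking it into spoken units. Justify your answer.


Break 'adventure' into syllables: ad-ven-ture -> ad | ven | ture = 3 syllables

3 syllables


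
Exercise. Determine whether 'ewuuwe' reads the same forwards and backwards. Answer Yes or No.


Forward: 'ewuuwe'
Reversed: 'ewuuwe'
They are identical.

Yes


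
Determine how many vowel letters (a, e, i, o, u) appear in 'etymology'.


Vowels in 'etymology': e, o, o = 3 vowels.

3


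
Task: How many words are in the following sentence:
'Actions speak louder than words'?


Split into words: Actions | speak | louder | than | words = 5 words.

5


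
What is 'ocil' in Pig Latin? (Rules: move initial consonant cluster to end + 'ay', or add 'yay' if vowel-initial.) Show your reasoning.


'ocil' starts with a vowel, so add 'yay': 'ocilyay'.

ocilyay


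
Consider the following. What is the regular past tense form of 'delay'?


Apply rule: Add -ed. 'delay' becomes 'delayed'.

delayed


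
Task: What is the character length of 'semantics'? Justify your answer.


Spell out 'semantics' and number each letter: s(1), e(2), m(3), a(4), n(5), t(6), i(7), c(8), s(9). Total: 9 letters.

9


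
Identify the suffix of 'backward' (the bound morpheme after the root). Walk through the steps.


The word 'backward' = 'back' (root) + '-ward' (suffix). The suffix is '-ward'.

ward


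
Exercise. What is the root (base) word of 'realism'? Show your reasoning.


Remove suffix '-ism' from 'realism' to get root 'real'.

real


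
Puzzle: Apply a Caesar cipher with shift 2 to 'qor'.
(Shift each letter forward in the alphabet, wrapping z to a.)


Shift each letter by 2: q -> s, o -> q, r -> t. Result: 'sqt'.

sqt


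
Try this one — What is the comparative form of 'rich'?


Apply comparative formation (add -er): 'rich' -> 'richer'.

richer


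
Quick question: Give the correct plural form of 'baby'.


Apply rule: Change -y to -ies (consonant + y). 'baby' becomes 'babies'.

babies


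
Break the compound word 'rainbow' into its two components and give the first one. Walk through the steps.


Split 'rainbow' into 'rain' + 'bow'. The first part is 'rain'.

rain


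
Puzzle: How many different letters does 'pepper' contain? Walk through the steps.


Unique letters in 'pepper': {e, p, r} = 3 distinct letters.

3


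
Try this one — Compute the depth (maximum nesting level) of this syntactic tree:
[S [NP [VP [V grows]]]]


Count bracket nesting levels:
'[' at pos 0: depth = 1
'[' at pos 3: depth = 2
'[' at pos 7: depth = 3
'[' at pos 11: depth = 4
Maximum depth reached: 4

4


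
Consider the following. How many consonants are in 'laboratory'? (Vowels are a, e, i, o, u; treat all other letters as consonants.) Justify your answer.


Consonants in 'laboratory': l, b, r, t, r, y = 6 consonants.

6


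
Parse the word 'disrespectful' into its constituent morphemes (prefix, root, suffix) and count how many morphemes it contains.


Step 1: Identify prefix: 'dis' (meaning: not/apart)
Step 2: Identify root: 'respect'
Step 3: Identify suffix(es): 'ful'
Decomposition: dis- (prefix: not/apart) + respect (root) + -ful (suffix: full of)
Total morphemes: 3

3 morphemes (dis- (prefix: not/apart) + respect (root) + -ful (suffix: full of))


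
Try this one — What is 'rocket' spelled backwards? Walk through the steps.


Reverse 'rocket' character by character: 'tekcor'.

tekcor


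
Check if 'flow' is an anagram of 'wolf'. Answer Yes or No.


Sorted letters of 'flow': 'flow'
Sorted letters of 'wolf': 'flow'
They match.

Yes


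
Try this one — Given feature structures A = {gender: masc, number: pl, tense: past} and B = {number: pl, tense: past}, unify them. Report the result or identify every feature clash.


Compare features:
gender: A=masc vs B=_ -> unified: masc
number: A=pl vs B=pl -> unified: pl
tense: A=past vs B=past -> unified: past
No clashes found.

Unified: {gender: masc, number: pl, tense: past}


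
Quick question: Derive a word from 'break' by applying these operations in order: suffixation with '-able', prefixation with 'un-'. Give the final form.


Step 1: Add suffix '-able' to 'break' = 'breakable'
Step 2: Add prefix 'un-' to 'breakable' = 'unbreakable'

unbreakable


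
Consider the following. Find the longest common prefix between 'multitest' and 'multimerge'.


Compare from the start: 5 characters match: 'multi'. Mismatch at position 6: 't' vs 'm'.

multi


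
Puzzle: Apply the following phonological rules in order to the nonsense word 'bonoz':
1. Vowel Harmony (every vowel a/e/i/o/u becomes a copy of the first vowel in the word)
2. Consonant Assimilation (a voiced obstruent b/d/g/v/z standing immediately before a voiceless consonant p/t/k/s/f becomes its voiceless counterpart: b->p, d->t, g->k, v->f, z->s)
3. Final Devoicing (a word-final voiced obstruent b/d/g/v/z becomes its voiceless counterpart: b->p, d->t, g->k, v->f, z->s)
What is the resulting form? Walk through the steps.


Starting form: 'bonoz'
Rule 1: Vowel Harmony: all vowels already match. No change.
Rule 2: Consonant Assimilation: no voiced obstruent (b/d/g/v/z) stands immediately before a voiceless consonant (p/t/k/s/f). No change.
Rule 3: Final Devoicing: word-final voiced obstruent 'z' becomes voiceless 's'. 'bonoz' -> 'bonos'
Final form: 'bonos'

bonos


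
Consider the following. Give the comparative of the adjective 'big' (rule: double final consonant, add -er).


Apply comparative formation (double final consonant, add -er): 'big' -> 'bigger'.

bigger


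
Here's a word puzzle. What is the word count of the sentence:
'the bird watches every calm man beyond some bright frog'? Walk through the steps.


Split into words: the | bird | watches | every | calm | man | beyond | some | bright | frog = 10 words.

10


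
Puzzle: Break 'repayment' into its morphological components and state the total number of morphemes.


Step 1: Identify prefix: 're' (meaning: again)
Step 2: Identify root: 'pay'
Step 3: Identify suffix(es): 'ment'
Decomposition: re- (prefix: again) + pay (root) + -ment (suffix: action/result)
Total morphemes: 3

3 morphemes (re- (prefix: again) + pay (root) + -ment (suffix: action/result))


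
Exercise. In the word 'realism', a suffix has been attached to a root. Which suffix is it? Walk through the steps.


The word 'realism' = 'real' (root) + '-ism' (suffix). The suffix is '-ism'.

ism


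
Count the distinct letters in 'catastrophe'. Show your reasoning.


Unique letters in 'catastrophe': {a, c, e, h, o, p, r, s, t} = 9 distinct letters.

9


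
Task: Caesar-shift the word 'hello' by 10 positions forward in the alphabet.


Shift each letter by 10: h -> r, e -> o, l -> v, l -> v, o -> y. Result: 'rovvy'.

rovvy


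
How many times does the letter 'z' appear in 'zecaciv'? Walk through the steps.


Letter 'z' in 'zecaciv': found at position(s) 1 = 1 occurrence(s).

1


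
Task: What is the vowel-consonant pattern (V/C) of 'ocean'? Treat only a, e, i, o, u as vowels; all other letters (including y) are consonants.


Letter mapping: o = V, c = C, e = V, a = V, n = C.

VCVVC


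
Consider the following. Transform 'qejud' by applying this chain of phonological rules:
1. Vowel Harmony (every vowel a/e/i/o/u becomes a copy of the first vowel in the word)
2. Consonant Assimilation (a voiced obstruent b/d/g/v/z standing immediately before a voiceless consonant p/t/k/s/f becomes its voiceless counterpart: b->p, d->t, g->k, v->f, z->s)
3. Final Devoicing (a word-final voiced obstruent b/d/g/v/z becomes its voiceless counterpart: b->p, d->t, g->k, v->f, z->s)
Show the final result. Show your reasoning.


Starting form: 'qejud'
Rule 1: Vowel Harmony: all vowels become 'e' (matching first vowel). 'qejud' -> 'qejed'
Rule 2: Consonant Assimilation: no voiced obstruent (b/d/g/v/z) stands immediately before a voiceless consonant (p/t/k/s/f). No change.
Rule 3: Final Devoicing: word-final voiced obstruent 'd' becomes voiceless 't'. 'qejed' -> 'qejet'
Final form: 'qejet'

qejet


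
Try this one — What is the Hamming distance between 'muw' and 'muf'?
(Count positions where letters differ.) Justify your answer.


Alignment:
Position 1: 'm' vs 'm' = match
Position 2: 'u' vs 'u' = match
Position 3: 'w' vs 'f' = DIFFER
Total differences: 1

1


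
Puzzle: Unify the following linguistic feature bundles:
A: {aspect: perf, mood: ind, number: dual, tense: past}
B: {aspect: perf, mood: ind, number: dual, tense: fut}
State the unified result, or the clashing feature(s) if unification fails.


Compare features:
aspect: A=perf vs B=perf -> unified: perf
mood: A=ind vs B=ind -> unified: ind
number: A=dual vs B=dual -> unified: dual
tense: A=past vs B=fut -> CLASH
Clash detected on feature 'tense' (past vs fut); unification fails.

CLASH on 'tense' (past vs fut)


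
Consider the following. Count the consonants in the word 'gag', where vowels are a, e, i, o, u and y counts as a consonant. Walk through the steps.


Consonants in 'gag': g, g = 2 consonants.

2


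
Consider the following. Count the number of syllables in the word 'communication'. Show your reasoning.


Break 'communication' into syllables: com-mu-ni-ca-tion -> com | mu | ni | ca | tion = 5 syllables

5 syllables


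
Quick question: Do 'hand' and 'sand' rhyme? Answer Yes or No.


Rime (stressed vowel + following sounds) of 'hand': -and = /ænd/
Rime of 'sand': -and = /ænd/
/ænd/ and /ænd/ are the same ending sound, so the words rhyme.

Yes


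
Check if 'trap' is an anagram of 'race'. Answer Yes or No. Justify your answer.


Sorted letters of 'trap': 'aprt'
Sorted letters of 'race': 'acer'
They do not match.

No


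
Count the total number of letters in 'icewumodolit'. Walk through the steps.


Spell out 'icewumodolit' and number each letter: i(1), c(2), e(3), w(4), u(5), m(6), o(7), d(8), o(9), l(10), i(11), t(12). Total: 12 letters.

12


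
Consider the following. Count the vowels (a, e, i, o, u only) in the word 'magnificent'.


Vowels in 'magnificent': a, i, i, e = 4 vowels.

4


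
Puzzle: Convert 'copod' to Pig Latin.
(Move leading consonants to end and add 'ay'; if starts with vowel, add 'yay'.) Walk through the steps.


'copod': move consonant cluster 'c' to end and add 'ay': 'opodcay'.

opodcay


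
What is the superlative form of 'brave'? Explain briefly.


Apply superlative formation (ends in e: add -st): 'brave' -> 'bravest'.

bravest


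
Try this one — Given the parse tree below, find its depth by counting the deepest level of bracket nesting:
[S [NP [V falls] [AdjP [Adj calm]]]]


Count bracket nesting levels:
'[' at pos 0: depth = 1
'[' at pos 3: depth = 2
'[' at pos 7: depth = 3
'[' at pos 17: depth = 3
'[' at pos 23: depth = 4
Maximum depth reached: 4

4


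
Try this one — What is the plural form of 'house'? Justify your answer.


Apply rule: Add -s. 'house' becomes 'houses'.

houses


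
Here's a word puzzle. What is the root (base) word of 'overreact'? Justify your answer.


Remove prefix 'over' from 'overreact' to get root 'react'.

react


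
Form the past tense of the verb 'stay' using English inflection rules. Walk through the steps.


Apply rule: Add -ed. 'stay' becomes 'stayed'.

stayed


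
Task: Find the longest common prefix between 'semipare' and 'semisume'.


Compare from the start: 4 characters match: 'semi'. Mismatch at position 5: 'p' vs 's'.

semi


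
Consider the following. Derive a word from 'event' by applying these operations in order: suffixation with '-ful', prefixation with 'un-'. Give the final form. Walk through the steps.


Step 1: Add suffix '-ful' to 'event' = 'eventful'
Step 2: Add prefix 'un-' to 'eventful' = 'uneventful'

uneventful


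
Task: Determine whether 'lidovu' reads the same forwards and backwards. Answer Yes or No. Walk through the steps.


Forward: 'lidovu'
Reversed: 'uvodil'
They differ.

No


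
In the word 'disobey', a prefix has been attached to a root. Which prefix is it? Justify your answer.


The word 'disobey' = 'dis' (prefix) + 'obey' (root). The prefix is 'dis'.

dis


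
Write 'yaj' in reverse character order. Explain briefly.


Reverse 'yaj' character by character: 'jay'.

jay


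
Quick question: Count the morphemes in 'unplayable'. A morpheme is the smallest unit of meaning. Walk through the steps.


Decomposition: un- (prefix) + play (root) + -able (suffix) = 3 morpheme(s)

3 morphemes


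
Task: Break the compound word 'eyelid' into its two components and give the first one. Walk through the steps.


Split 'eyelid' into 'eye' + 'lid'. The first part is 'eye'.

eye


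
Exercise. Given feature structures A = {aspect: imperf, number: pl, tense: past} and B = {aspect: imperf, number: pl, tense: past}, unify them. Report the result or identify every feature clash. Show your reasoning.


Compare features:
aspect: A=imperf vs B=imperf -> unified: imperf
number: A=pl vs B=pl -> unified: pl
tense: A=past vs B=past -> unified: past
No clashes found.

Unified: {aspect: imperf, number: pl, tense: past}


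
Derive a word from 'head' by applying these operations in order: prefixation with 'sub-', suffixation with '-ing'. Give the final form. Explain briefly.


Step 1: Add prefix 'sub-' to 'head' = 'subhead'
Step 2: Add suffix '-ing' to 'subhead' = 'subheading'

subheading


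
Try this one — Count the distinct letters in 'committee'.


Unique letters in 'committee': {c, e, i, m, o, t} = 6 distinct letters.

6


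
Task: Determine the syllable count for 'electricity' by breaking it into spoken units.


Break 'electricity' into syllables: e-lec-tric-i-ty -> e | lec | tric | i | ty = 5 syllables

5 syllables


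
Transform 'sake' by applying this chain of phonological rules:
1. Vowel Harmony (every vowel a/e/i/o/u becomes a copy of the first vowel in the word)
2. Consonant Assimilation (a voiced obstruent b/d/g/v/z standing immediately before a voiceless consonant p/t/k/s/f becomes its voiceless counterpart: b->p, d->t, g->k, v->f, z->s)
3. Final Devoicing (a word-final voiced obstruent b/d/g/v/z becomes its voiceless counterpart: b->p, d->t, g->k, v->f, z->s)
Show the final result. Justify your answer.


Starting form: 'sake'
Rule 1: Vowel Harmony: all vowels become 'a' (matching first vowel). 'sake' -> 'saka'
Rule 2: Consonant Assimilation: no voiced obstruent (b/d/g/v/z) stands immediately before a voiceless consonant (p/t/k/s/f). No change.
Rule 3: Final Devoicing: the word ends in the vowel 'a', not a consonant. No change.
Final form: 'saka'

saka


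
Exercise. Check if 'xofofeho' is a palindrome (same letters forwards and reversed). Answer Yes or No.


Forward: 'xofofeho'
Reversed: 'ohefofox'
They differ.

No


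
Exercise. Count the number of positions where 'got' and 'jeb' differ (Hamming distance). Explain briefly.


Alignment:
Position 1: 'g' vs 'j' = DIFFER
Position 2: 'o' vs 'e' = DIFFER
Position 3: 't' vs 'b' = DIFFER
Total differences: 3

3


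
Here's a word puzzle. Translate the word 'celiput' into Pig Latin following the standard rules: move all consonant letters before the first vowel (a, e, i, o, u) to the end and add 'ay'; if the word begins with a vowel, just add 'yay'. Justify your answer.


'celiput': move consonant cluster 'c' to end and add 'ay': 'eliputcay'.

eliputcay


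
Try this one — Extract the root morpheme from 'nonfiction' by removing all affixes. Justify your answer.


Remove prefix 'non' from 'nonfiction' to get root 'fiction'.

fiction


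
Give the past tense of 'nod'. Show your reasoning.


Apply rule: Double final consonant and add -ed. 'nod' becomes 'nodded'.

nodded


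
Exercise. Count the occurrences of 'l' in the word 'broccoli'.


Letter 'l' in 'broccoli': found at position(s) 7 = 1 occurrence(s).

1


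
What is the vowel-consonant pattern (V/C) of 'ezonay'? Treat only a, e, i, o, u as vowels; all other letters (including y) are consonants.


Letter mapping: e = V, z = C, o = V, n = C, a = V, y = C.

VCVCVC


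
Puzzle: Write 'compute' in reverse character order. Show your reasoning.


Reverse 'compute' character by character: 'etupmoc'.

etupmoc


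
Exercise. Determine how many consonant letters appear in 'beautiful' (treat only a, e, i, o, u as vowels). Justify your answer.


Consonants in 'beautiful': b, t, f, l = 4 consonants.

4


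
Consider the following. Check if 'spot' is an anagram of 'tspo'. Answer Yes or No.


Sorted letters of 'spot': 'opst'
Sorted letters of 'tspo': 'opst'
They match.

Yes


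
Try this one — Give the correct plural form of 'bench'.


Apply rule: Add -es (sibilant/fricative ending). 'bench' becomes 'benches'.

benches


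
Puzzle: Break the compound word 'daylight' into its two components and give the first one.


Split 'daylight' into 'day' + 'light'. The first part is 'day'.

day


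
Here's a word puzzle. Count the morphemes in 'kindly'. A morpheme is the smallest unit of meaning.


Decomposition: kind (root) + -ly (suffix) = 2 morpheme(s)

2 morphemes


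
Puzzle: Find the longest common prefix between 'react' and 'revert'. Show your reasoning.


Compare from the start: 2 characters match: 're'. Mismatch at position 3: 'a' vs 'v'.

re


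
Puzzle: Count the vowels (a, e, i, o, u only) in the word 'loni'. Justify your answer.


Vowels in 'loni': o, i = 2 vowels.

2


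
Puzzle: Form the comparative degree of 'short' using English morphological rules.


Apply comparative formation (add -er): 'short' -> 'shorter'.

shorter


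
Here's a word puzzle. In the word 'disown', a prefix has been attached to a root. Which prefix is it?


The word 'disown' = 'dis' (prefix) + 'own' (root). The prefix is 'dis'.

dis


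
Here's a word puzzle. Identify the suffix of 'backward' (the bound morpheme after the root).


The word 'backward' = 'back' (root) + '-ward' (suffix). The suffix is '-ward'.

ward


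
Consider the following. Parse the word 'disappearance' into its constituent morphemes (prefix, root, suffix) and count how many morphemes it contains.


Step 1: Identify prefix: 'dis' (meaning: not/apart)
Step 2: Identify root: 'appear'
Step 3: Identify suffix(es): 'ance'
Decomposition: dis- (prefix: not/apart) + appear (root) + -ance (suffix: state/act)
Total morphemes: 3

3 morphemes (dis- (prefix: not/apart) + appear (root) + -ance (suffix: state/act))


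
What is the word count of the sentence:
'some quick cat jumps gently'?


Split into words: some | quick | cat | jumps | gently = 5 words.

5


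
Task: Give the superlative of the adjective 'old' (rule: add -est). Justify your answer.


Apply superlative formation (add -est): 'old' -> 'oldest'.

oldest


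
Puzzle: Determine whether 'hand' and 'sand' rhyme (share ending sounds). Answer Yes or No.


Rime (stressed vowel + following sounds) of 'hand': -and = /ænd/
Rime of 'sand': -and = /ænd/
/ænd/ and /ænd/ are the same ending sound, so the words rhyme.

Yes


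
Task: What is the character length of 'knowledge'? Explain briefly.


Spell out 'knowledge' and number each letter: k(1), n(2), o(3), w(4), l(5), e(6), d(7), g(8), e(9). Total: 9 letters.

9


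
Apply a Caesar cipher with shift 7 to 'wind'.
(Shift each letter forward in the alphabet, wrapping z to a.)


Shift each letter by 7: w -> d, i -> p, n -> u, d -> k. Result: 'dpuk'.

dpuk


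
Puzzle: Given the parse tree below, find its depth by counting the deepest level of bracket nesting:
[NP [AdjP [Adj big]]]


Count bracket nesting levels:
'[' at pos 0: depth = 1
'[' at pos 4: depth = 2
'[' at pos 10: depth = 3
Maximum depth reached: 3

3


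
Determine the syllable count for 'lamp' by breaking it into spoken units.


Break 'lamp' into syllables: lamp -> lamp = 1 syllable

1 syllable


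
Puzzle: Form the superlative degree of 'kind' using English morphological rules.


Apply superlative formation (add -est): 'kind' -> 'kindest'.

kindest


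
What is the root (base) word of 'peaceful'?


Remove suffix '-ful' from 'peaceful' to get root 'peace'.

peace


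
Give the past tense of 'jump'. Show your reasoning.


Apply rule: Add -ed. 'jump' becomes 'jumped'.

jumped


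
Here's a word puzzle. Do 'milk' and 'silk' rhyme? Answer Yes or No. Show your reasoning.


Rime (stressed vowel + following sounds) of 'milk': -ilk = /ɪlk/
Rime of 'silk': -ilk = /ɪlk/
/ɪlk/ and /ɪlk/ are the same ending sound, so the words rhyme.

Yes


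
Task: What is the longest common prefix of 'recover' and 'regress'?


Compare from the start: 2 characters match: 're'. Mismatch at position 3: 'c' vs 'g'.

re


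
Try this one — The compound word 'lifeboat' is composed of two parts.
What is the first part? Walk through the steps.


Split 'lifeboat' into 'life' + 'boat'. The first part is 'life'.

life


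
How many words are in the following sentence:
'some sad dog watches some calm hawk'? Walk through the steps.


Split into words: some | sad | dog | watches | some | calm | hawk = 7 words.

7


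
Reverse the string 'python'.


Reverse 'python' character by character: 'nohtyp'.

nohtyp


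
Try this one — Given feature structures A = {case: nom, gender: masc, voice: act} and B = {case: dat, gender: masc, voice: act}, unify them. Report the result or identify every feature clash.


Compare features:
case: A=nom vs B=dat -> CLASH
gender: A=masc vs B=masc -> unified: masc
voice: A=act vs B=act -> unified: act
Clash detected on feature 'case' (nom vs dat); unification fails.

CLASH on 'case' (nom vs dat)


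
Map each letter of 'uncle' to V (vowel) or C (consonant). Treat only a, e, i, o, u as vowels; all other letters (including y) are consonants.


Letter mapping: u = V, n = C, c = C, l = C, e = V.

VCCCV


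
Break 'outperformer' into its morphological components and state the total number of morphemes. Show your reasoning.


Step 1: Identify prefix: 'out' (meaning: surpass)
Step 2: Identify root: 'perform'
Step 3: Identify suffix(es): 'er'
Decomposition: out- (prefix: surpass) + perform (root) + -er (suffix: one who)
Total morphemes: 3

3 morphemes (out- (prefix: surpass) + perform (root) + -er (suffix: one who))


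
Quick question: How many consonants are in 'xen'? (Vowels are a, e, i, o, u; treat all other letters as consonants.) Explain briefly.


Consonants in 'xen': x, n = 2 consonants.

2


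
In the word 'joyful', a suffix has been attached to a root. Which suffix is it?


The word 'joyful' = 'joy' (root) + '-ful' (suffix). The suffix is '-ful'.

ful


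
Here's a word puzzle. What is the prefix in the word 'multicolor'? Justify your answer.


The word 'multicolor' = 'multi' (prefix) + 'color' (root). The prefix is 'multi'.

multi


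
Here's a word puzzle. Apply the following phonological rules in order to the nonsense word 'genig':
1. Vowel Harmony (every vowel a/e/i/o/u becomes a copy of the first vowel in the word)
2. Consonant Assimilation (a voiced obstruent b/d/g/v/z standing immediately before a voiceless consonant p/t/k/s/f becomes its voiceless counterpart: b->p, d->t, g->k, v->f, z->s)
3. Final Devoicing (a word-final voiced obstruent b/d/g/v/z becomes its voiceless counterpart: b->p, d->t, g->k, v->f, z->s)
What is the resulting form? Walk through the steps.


Starting form: 'genig'
Rule 1: Vowel Harmony: all vowels become 'e' (matching first vowel). 'genig' -> 'geneg'
Rule 2: Consonant Assimilation: no voiced obstruent (b/d/g/v/z) stands immediately before a voiceless consonant (p/t/k/s/f). No change.
Rule 3: Final Devoicing: word-final voiced obstruent 'g' becomes voiceless 'k'. 'geneg' -> 'genek'
Final form: 'genek'

genek


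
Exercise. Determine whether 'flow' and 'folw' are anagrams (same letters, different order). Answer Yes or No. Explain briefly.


Sorted letters of 'flow': 'flow'
Sorted letters of 'folw': 'flow'
They match.

Yes


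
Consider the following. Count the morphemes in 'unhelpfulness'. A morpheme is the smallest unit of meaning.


Decomposition: un- (prefix) + help (root) + -ful (suffix) + -ness (suffix) = 4 morpheme(s)

4 morphemes


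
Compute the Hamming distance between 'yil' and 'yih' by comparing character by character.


Alignment:
Position 1: 'y' vs 'y' = match
Position 2: 'i' vs 'i' = match
Position 3: 'l' vs 'h' = DIFFER
Total differences: 1

1


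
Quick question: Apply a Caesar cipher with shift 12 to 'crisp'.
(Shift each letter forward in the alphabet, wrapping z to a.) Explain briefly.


Shift each letter by 12: c -> o, r -> d, i -> u, s -> e, p -> b. Result: 'odueb'.

odueb


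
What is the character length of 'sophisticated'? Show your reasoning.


Spell out 'sophisticated' and number each letter: s(1), o(2), p(3), h(4), i(5), s(6), t(7), i(8), c(9), a(10), t(11), e(12), d(13). Total: 13 letters.

13


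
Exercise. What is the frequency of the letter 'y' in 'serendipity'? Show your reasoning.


Letter 'y' in 'serendipity': found at position(s) 11 = 1 occurrence(s).

1
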